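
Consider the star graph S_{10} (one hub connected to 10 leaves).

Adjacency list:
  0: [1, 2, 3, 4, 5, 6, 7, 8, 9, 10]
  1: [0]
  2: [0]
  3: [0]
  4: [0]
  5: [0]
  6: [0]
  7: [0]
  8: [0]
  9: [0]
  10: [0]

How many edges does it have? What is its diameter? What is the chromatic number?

Star graph S_{10}: the hub connects to all 10 leaves.
Edges = 10.
Diameter = 2 (any leaf to hub is 1, leaf to leaf through hub is 2).
Star graphs are bipartite (hub vs leaves), so chromatic number = 2.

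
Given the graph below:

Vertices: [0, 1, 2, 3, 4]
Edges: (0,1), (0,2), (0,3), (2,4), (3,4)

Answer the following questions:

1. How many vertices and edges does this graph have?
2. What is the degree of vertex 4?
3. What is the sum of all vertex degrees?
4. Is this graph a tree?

Count: 5 vertices, 5 edges.
Vertex 4 has neighbors [2, 3], degree = 2.
Handshaking lemma: 2 * 5 = 10.
A tree on 5 vertices has 4 edges. This graph has 5 edges (1 extra). Not a tree.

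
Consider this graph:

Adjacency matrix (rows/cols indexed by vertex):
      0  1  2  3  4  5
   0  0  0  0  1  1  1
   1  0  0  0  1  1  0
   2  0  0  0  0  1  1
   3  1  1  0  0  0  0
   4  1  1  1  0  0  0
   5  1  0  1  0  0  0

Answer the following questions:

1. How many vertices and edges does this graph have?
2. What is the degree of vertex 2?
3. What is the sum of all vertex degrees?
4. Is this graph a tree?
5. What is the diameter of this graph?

Count: 6 vertices, 7 edges.
Vertex 2 has neighbors [4, 5], degree = 2.
Handshaking lemma: 2 * 7 = 14.
A tree on 6 vertices has 5 edges. This graph has 7 edges (2 extra). Not a tree.
Diameter (longest shortest path) = 3.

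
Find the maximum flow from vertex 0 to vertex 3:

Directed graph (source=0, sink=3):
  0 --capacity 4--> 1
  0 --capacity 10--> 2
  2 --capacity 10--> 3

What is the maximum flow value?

Computing max flow:
  Flow on (0->2): 10/10
  Flow on (2->3): 10/10
Maximum flow = 10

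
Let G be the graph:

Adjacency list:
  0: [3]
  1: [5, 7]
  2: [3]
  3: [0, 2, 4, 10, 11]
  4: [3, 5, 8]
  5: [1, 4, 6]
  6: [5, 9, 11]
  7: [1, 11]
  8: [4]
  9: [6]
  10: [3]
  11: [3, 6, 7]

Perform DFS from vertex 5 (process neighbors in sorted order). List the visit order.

DFS from vertex 5 (neighbors processed in ascending order):
Visit order: 5, 1, 7, 11, 3, 0, 2, 4, 8, 10, 6, 9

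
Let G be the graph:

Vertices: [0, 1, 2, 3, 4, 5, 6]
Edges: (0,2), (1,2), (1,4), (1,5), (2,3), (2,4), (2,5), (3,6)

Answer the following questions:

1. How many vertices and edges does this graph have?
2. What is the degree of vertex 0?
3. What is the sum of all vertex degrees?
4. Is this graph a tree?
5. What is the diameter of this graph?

Count: 7 vertices, 8 edges.
Vertex 0 has neighbors [2], degree = 1.
Handshaking lemma: 2 * 8 = 16.
A tree on 7 vertices has 6 edges. This graph has 8 edges (2 extra). Not a tree.
Diameter (longest shortest path) = 3.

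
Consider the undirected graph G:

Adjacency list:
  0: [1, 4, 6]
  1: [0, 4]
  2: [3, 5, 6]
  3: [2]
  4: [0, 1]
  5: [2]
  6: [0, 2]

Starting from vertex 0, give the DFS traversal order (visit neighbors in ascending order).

DFS from vertex 0 (neighbors processed in ascending order):
Visit order: 0, 1, 4, 6, 2, 3, 5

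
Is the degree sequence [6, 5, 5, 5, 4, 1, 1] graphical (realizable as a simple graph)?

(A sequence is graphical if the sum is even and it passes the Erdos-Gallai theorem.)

Sum of degrees = 27. Sum is odd, so the sequence is NOT graphical.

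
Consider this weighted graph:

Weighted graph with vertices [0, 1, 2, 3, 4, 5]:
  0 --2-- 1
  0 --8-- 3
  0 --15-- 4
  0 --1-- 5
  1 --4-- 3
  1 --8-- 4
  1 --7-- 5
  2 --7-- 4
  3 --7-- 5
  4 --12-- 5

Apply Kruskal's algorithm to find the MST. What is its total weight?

Applying Kruskal's algorithm (sort edges by weight, add if no cycle):
  Add (0,5) w=1
  Add (0,1) w=2
  Add (1,3) w=4
  Skip (1,5) w=7 (creates cycle)
  Add (2,4) w=7
  Skip (3,5) w=7 (creates cycle)
  Skip (0,3) w=8 (creates cycle)
  Add (1,4) w=8
  Skip (4,5) w=12 (creates cycle)
  Skip (0,4) w=15 (creates cycle)
MST weight = 22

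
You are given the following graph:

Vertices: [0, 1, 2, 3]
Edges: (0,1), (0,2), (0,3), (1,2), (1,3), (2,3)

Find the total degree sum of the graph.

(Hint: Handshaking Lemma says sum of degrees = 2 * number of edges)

Count edges: 6 edges.
By Handshaking Lemma: sum of degrees = 2 * 6 = 12.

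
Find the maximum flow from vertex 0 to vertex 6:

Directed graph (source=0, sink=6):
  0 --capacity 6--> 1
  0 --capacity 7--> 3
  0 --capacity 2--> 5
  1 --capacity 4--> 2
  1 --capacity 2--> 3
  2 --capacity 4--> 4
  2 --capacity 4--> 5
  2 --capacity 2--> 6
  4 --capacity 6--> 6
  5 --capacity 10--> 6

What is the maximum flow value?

Computing max flow:
  Flow on (0->1): 4/6
  Flow on (0->5): 2/2
  Flow on (1->2): 4/4
  Flow on (2->4): 2/4
  Flow on (2->6): 2/2
  Flow on (4->6): 2/6
  Flow on (5->6): 2/10
Maximum flow = 6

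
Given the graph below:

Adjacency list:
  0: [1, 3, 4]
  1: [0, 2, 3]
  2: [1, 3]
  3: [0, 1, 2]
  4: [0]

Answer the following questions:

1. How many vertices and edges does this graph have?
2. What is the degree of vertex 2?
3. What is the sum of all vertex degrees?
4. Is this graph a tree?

Count: 5 vertices, 6 edges.
Vertex 2 has neighbors [1, 3], degree = 2.
Handshaking lemma: 2 * 6 = 12.
A tree on 5 vertices has 4 edges. This graph has 6 edges (2 extra). Not a tree.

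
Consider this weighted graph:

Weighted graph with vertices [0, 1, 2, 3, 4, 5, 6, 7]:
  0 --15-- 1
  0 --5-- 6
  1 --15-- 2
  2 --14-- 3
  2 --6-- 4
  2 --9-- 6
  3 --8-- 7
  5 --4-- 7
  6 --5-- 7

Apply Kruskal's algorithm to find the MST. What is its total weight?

Applying Kruskal's algorithm (sort edges by weight, add if no cycle):
  Add (5,7) w=4
  Add (0,6) w=5
  Add (6,7) w=5
  Add (2,4) w=6
  Add (3,7) w=8
  Add (2,6) w=9
  Skip (2,3) w=14 (creates cycle)
  Add (0,1) w=15
  Skip (1,2) w=15 (creates cycle)
MST weight = 52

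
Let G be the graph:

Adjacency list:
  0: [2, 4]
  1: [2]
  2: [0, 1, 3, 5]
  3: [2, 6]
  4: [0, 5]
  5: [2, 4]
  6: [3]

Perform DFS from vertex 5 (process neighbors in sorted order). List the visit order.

DFS from vertex 5 (neighbors processed in ascending order):
Visit order: 5, 2, 0, 4, 1, 3, 6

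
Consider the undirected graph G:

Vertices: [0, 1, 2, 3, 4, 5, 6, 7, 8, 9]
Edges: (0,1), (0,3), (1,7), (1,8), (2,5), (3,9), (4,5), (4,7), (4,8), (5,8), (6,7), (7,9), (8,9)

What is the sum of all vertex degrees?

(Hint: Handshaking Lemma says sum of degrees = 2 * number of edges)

Count edges: 13 edges.
By Handshaking Lemma: sum of degrees = 2 * 13 = 26.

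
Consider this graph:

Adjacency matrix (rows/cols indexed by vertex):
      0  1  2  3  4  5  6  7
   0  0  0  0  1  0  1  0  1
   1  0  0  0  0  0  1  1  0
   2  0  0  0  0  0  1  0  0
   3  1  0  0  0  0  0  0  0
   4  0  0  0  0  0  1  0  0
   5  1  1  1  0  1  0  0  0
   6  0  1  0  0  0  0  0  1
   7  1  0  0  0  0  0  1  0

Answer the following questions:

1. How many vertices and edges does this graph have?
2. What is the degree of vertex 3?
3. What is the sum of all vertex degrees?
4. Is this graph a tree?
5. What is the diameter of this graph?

Count: 8 vertices, 8 edges.
Vertex 3 has neighbors [0], degree = 1.
Handshaking lemma: 2 * 8 = 16.
A tree on 8 vertices has 7 edges. This graph has 8 edges (1 extra). Not a tree.
Diameter (longest shortest path) = 3.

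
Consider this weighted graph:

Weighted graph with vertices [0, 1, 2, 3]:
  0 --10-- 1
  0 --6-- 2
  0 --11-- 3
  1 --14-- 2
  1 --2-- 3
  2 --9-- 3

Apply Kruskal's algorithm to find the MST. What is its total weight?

Applying Kruskal's algorithm (sort edges by weight, add if no cycle):
  Add (1,3) w=2
  Add (0,2) w=6
  Add (2,3) w=9
  Skip (0,1) w=10 (creates cycle)
  Skip (0,3) w=11 (creates cycle)
  Skip (1,2) w=14 (creates cycle)
MST weight = 17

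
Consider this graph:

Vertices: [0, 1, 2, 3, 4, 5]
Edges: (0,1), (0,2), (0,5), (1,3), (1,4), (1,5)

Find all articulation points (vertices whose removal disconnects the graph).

An articulation point is a vertex whose removal disconnects the graph.
Articulation points: [0, 1]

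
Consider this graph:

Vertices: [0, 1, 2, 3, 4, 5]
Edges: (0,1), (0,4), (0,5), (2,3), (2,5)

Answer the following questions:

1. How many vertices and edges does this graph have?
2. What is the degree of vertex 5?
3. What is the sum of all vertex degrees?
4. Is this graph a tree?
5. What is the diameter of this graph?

Count: 6 vertices, 5 edges.
Vertex 5 has neighbors [0, 2], degree = 2.
Handshaking lemma: 2 * 5 = 10.
A graph is a tree iff it is connected and has exactly n-1 edges. This graph is connected (all 6 vertices in one component) and has 6-1 = 5 edges. It is a tree.
Diameter (longest shortest path) = 4.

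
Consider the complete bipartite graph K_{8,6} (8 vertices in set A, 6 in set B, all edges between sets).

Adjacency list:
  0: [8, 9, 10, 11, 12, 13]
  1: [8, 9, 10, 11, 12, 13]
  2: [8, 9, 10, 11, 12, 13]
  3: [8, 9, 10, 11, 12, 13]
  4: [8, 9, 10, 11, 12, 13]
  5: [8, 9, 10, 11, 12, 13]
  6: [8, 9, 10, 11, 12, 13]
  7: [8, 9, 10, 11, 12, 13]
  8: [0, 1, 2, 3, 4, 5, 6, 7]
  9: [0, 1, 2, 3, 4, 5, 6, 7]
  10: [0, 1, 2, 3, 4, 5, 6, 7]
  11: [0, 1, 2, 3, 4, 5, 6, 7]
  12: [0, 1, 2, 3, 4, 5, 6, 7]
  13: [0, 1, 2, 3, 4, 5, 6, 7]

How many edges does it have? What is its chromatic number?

K_{8,6} has 8 * 6 = 48 edges.
Bipartite graphs have chromatic number 2 (color each partition differently).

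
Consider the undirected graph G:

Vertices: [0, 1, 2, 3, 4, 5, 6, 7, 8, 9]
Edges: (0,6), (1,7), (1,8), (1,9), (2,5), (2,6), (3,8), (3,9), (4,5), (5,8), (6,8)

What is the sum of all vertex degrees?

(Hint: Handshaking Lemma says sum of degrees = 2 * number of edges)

Count edges: 11 edges.
By Handshaking Lemma: sum of degrees = 2 * 11 = 22.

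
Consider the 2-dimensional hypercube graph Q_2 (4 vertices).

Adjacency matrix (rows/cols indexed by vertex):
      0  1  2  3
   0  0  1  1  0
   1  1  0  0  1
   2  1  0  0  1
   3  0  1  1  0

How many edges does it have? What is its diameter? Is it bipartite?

The 2-dimensional hypercube Q_2 has 4 vertices and each vertex has degree 2.
Total edges = 4 * 2 / 2 = 4.
Diameter = 2 (max Hamming distance between binary labels).
Hypercubes are bipartite (partition by parity of binary representation).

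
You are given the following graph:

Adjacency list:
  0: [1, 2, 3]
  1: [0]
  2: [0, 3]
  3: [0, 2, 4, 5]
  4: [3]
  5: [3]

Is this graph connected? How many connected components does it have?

Checking connectivity: the graph has 1 connected component(s).
All vertices are reachable from each other. The graph IS connected.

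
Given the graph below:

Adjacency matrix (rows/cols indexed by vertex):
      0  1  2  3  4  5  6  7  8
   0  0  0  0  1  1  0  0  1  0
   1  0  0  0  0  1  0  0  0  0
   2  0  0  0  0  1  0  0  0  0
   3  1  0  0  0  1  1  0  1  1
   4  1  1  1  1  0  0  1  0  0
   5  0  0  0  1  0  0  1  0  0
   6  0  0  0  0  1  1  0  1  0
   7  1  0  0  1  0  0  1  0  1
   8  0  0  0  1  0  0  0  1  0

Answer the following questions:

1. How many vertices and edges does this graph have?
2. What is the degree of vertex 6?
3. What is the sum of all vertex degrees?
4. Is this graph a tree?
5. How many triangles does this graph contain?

Count: 9 vertices, 13 edges.
Vertex 6 has neighbors [4, 5, 7], degree = 3.
Handshaking lemma: 2 * 13 = 26.
A tree on 9 vertices has 8 edges. This graph has 13 edges (5 extra). Not a tree.
Number of triangles = 3.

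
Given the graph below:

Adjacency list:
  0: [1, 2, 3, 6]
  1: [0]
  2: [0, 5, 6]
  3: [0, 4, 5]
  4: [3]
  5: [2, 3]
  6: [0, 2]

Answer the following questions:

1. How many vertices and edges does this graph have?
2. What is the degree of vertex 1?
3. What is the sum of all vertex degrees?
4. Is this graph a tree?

Count: 7 vertices, 8 edges.
Vertex 1 has neighbors [0], degree = 1.
Handshaking lemma: 2 * 8 = 16.
A tree on 7 vertices has 6 edges. This graph has 8 edges (2 extra). Not a tree.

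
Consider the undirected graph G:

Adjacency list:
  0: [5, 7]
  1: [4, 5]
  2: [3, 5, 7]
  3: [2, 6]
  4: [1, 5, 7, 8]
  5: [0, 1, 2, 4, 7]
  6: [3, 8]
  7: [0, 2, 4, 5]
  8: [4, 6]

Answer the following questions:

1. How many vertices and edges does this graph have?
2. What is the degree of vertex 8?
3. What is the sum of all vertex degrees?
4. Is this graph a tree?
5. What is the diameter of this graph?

Count: 9 vertices, 13 edges.
Vertex 8 has neighbors [4, 6], degree = 2.
Handshaking lemma: 2 * 13 = 26.
A tree on 9 vertices has 8 edges. This graph has 13 edges (5 extra). Not a tree.
Diameter (longest shortest path) = 4.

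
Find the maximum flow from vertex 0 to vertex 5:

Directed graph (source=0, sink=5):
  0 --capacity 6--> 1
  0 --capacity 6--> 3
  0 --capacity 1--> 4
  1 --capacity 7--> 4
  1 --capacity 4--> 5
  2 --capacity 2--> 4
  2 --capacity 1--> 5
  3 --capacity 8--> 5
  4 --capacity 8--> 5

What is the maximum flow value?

Computing max flow:
  Flow on (0->1): 6/6
  Flow on (0->3): 6/6
  Flow on (0->4): 1/1
  Flow on (1->4): 2/7
  Flow on (1->5): 4/4
  Flow on (3->5): 6/8
  Flow on (4->5): 3/8
Maximum flow = 13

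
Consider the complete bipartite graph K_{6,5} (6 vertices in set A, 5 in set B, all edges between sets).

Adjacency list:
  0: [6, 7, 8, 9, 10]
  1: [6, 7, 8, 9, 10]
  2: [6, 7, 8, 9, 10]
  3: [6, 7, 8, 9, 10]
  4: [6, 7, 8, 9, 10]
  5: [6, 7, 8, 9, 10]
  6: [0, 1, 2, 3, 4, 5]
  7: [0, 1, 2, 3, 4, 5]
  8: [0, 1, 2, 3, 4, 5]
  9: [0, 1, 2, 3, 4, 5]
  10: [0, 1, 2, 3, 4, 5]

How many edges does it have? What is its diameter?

K_{6,5} has 6 * 5 = 30 edges.
Any vertex reaches any opposite-side vertex in 1 step; same-side vertices reach in 2 steps via any opposite-side vertex.
Diameter = 2.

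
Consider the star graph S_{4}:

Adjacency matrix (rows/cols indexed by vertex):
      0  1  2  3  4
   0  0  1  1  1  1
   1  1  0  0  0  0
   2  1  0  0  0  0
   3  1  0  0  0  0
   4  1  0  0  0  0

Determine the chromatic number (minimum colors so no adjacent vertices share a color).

S_{4} has one hub adjacent to 4 leaves; leaves are pairwise non-adjacent.
Color the hub 0 and every leaf 1.
Chromatic number = 2.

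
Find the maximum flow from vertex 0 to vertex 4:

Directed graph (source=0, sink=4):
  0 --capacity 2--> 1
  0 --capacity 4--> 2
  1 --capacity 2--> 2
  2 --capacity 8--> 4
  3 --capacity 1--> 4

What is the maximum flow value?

Computing max flow:
  Flow on (0->1): 2/2
  Flow on (0->2): 4/4
  Flow on (1->2): 2/2
  Flow on (2->4): 6/8
Maximum flow = 6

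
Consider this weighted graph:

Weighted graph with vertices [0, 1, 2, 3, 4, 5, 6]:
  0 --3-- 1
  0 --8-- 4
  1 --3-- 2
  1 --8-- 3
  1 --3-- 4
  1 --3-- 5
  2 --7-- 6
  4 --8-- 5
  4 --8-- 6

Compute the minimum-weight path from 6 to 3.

Using Dijkstra's algorithm from vertex 6:
Shortest path: 6 -> 2 -> 1 -> 3
Total weight: 7 + 3 + 8 = 18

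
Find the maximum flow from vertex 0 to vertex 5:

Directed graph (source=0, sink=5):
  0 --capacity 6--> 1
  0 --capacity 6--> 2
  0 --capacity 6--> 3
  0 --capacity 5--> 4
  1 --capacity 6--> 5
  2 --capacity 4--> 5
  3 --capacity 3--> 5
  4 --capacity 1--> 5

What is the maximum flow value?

Computing max flow:
  Flow on (0->1): 6/6
  Flow on (0->2): 4/6
  Flow on (0->3): 3/6
  Flow on (0->4): 1/5
  Flow on (1->5): 6/6
  Flow on (2->5): 4/4
  Flow on (3->5): 3/3
  Flow on (4->5): 1/1
Maximum flow = 14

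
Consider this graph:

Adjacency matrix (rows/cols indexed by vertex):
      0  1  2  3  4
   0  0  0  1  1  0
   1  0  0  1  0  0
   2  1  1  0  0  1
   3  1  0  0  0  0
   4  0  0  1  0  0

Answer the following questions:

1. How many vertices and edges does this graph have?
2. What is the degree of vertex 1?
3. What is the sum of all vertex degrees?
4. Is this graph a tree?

Count: 5 vertices, 4 edges.
Vertex 1 has neighbors [2], degree = 1.
Handshaking lemma: 2 * 4 = 8.
A graph is a tree iff it is connected and has exactly n-1 edges. This graph is connected (all 5 vertices in one component) and has 5-1 = 4 edges. It is a tree.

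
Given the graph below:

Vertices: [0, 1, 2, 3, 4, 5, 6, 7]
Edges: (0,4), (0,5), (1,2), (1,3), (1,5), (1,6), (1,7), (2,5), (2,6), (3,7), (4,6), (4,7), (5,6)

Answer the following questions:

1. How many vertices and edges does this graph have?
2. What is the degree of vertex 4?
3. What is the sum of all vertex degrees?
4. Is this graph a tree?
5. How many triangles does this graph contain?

Count: 8 vertices, 13 edges.
Vertex 4 has neighbors [0, 6, 7], degree = 3.
Handshaking lemma: 2 * 13 = 26.
A tree on 8 vertices has 7 edges. This graph has 13 edges (6 extra). Not a tree.
Number of triangles = 5.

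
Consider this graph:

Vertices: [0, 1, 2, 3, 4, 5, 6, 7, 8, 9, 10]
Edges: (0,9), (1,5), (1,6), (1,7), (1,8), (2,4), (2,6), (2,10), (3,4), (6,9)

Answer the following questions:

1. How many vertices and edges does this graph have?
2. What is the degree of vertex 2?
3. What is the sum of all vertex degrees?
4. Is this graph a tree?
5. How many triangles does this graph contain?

Count: 11 vertices, 10 edges.
Vertex 2 has neighbors [4, 6, 10], degree = 3.
Handshaking lemma: 2 * 10 = 20.
A graph is a tree iff it is connected and has exactly n-1 edges. This graph is connected (all 11 vertices in one component) and has 11-1 = 10 edges. It is a tree.
Number of triangles = 0.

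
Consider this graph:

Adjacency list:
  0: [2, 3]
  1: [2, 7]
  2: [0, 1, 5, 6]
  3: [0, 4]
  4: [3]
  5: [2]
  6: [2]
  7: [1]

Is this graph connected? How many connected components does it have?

Checking connectivity: the graph has 1 connected component(s).
All vertices are reachable from each other. The graph IS connected.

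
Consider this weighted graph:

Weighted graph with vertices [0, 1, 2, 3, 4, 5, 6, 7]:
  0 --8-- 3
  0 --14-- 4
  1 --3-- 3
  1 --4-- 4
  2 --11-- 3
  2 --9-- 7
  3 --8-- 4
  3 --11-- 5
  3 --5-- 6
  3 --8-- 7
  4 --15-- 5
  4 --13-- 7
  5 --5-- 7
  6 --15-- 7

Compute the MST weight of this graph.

Applying Kruskal's algorithm (sort edges by weight, add if no cycle):
  Add (1,3) w=3
  Add (1,4) w=4
  Add (3,6) w=5
  Add (5,7) w=5
  Add (0,3) w=8
  Skip (3,4) w=8 (creates cycle)
  Add (3,7) w=8
  Add (2,7) w=9
  Skip (2,3) w=11 (creates cycle)
  Skip (3,5) w=11 (creates cycle)
  Skip (4,7) w=13 (creates cycle)
  Skip (0,4) w=14 (creates cycle)
  Skip (4,5) w=15 (creates cycle)
  Skip (6,7) w=15 (creates cycle)
MST weight = 42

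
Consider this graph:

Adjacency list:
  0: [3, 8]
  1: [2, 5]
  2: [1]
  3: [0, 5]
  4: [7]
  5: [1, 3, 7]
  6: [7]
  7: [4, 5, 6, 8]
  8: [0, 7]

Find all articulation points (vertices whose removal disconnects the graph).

An articulation point is a vertex whose removal disconnects the graph.
Articulation points: [1, 5, 7]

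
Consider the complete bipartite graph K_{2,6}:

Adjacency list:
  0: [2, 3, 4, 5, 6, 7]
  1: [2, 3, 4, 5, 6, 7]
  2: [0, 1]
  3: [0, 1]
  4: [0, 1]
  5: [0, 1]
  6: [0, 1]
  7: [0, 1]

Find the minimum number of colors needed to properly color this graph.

K_{2,6} is bipartite: vertices split into two independent sets of size 2 and 6.
Color one set 0, the other 1. No adjacent vertices share a color.
Chromatic number = 2.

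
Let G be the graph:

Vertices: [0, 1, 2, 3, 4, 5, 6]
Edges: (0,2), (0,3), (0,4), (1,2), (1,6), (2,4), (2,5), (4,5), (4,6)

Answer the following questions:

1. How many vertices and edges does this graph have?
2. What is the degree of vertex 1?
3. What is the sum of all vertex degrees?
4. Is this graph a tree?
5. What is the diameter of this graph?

Count: 7 vertices, 9 edges.
Vertex 1 has neighbors [2, 6], degree = 2.
Handshaking lemma: 2 * 9 = 18.
A tree on 7 vertices has 6 edges. This graph has 9 edges (3 extra). Not a tree.
Diameter (longest shortest path) = 3.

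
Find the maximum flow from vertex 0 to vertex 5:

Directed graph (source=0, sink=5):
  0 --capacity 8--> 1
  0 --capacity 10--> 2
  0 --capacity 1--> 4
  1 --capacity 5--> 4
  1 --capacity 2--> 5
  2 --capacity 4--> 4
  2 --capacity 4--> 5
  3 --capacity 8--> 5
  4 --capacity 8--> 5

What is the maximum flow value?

Computing max flow:
  Flow on (0->1): 6/8
  Flow on (0->2): 8/10
  Flow on (1->4): 4/5
  Flow on (1->5): 2/2
  Flow on (2->4): 4/4
  Flow on (2->5): 4/4
  Flow on (4->5): 8/8
Maximum flow = 14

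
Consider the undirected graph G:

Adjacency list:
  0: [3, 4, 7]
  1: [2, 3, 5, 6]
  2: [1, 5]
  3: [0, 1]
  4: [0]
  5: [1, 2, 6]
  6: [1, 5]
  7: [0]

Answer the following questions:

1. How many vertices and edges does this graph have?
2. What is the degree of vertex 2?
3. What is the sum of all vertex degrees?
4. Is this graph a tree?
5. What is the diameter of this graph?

Count: 8 vertices, 9 edges.
Vertex 2 has neighbors [1, 5], degree = 2.
Handshaking lemma: 2 * 9 = 18.
A tree on 8 vertices has 7 edges. This graph has 9 edges (2 extra). Not a tree.
Diameter (longest shortest path) = 4.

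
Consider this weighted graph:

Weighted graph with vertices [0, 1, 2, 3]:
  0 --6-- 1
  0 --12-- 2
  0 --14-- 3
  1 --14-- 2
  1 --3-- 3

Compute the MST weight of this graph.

Applying Kruskal's algorithm (sort edges by weight, add if no cycle):
  Add (1,3) w=3
  Add (0,1) w=6
  Add (0,2) w=12
  Skip (0,3) w=14 (creates cycle)
  Skip (1,2) w=14 (creates cycle)
MST weight = 21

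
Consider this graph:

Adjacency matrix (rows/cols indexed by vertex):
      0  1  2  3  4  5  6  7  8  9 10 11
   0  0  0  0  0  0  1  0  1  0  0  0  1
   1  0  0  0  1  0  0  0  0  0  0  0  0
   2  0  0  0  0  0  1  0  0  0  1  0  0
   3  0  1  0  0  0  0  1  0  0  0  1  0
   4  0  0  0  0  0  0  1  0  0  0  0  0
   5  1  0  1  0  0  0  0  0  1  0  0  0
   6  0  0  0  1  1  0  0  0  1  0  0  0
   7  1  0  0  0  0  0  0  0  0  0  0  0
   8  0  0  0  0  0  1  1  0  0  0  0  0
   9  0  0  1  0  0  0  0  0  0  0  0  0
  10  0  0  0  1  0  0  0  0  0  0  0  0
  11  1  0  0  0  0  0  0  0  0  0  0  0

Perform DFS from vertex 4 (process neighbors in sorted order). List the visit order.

DFS from vertex 4 (neighbors processed in ascending order):
Visit order: 4, 6, 3, 1, 10, 8, 5, 0, 7, 11, 2, 9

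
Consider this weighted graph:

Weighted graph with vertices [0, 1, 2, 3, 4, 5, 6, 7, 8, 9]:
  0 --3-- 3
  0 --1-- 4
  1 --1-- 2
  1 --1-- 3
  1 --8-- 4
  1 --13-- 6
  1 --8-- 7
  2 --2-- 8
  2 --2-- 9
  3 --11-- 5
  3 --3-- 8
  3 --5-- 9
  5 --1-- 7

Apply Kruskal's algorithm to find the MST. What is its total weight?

Applying Kruskal's algorithm (sort edges by weight, add if no cycle):
  Add (0,4) w=1
  Add (1,3) w=1
  Add (1,2) w=1
  Add (5,7) w=1
  Add (2,9) w=2
  Add (2,8) w=2
  Add (0,3) w=3
  Skip (3,8) w=3 (creates cycle)
  Skip (3,9) w=5 (creates cycle)
  Add (1,7) w=8
  Skip (1,4) w=8 (creates cycle)
  Skip (3,5) w=11 (creates cycle)
  Add (1,6) w=13
MST weight = 32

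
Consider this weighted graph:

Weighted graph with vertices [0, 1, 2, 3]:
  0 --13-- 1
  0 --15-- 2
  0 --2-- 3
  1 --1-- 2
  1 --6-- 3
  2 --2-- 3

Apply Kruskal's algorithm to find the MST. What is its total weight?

Applying Kruskal's algorithm (sort edges by weight, add if no cycle):
  Add (1,2) w=1
  Add (0,3) w=2
  Add (2,3) w=2
  Skip (1,3) w=6 (creates cycle)
  Skip (0,1) w=13 (creates cycle)
  Skip (0,2) w=15 (creates cycle)
MST weight = 5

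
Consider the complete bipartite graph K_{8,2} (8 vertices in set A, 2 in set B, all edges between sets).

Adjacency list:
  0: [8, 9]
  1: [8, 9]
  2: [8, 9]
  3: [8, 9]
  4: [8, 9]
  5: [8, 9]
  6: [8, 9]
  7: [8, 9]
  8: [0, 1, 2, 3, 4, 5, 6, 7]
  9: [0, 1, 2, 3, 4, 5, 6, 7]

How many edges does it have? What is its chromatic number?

K_{8,2} has 8 * 2 = 16 edges.
Bipartite graphs have chromatic number 2 (color each partition differently).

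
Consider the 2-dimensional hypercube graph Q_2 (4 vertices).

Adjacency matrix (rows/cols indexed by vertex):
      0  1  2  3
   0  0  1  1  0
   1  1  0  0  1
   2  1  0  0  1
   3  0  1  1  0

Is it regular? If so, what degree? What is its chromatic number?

In Q_2, every vertex has exactly 2 neighbors (flip one of 2 bits), so it is 2-regular.
Q_2 is bipartite (partition by bit-parity), so chromatic number = 2.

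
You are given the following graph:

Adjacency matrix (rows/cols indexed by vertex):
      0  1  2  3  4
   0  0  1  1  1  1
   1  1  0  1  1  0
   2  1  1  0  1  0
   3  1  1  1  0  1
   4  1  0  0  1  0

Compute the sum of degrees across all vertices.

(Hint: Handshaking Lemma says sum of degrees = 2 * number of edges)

Count edges: 8 edges.
By Handshaking Lemma: sum of degrees = 2 * 8 = 16.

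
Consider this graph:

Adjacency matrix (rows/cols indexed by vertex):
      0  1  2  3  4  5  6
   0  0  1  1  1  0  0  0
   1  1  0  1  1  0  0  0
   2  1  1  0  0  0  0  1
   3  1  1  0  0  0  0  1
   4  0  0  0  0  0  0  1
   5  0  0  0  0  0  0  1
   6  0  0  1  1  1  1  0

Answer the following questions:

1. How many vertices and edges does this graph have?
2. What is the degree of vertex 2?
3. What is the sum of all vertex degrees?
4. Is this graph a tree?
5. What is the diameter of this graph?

Count: 7 vertices, 9 edges.
Vertex 2 has neighbors [0, 1, 6], degree = 3.
Handshaking lemma: 2 * 9 = 18.
A tree on 7 vertices has 6 edges. This graph has 9 edges (3 extra). Not a tree.
Diameter (longest shortest path) = 3.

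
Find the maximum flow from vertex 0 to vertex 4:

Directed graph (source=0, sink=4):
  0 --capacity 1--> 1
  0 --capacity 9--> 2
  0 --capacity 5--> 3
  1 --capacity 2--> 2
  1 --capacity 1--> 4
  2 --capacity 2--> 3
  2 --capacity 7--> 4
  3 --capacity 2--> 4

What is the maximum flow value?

Computing max flow:
  Flow on (0->1): 1/1
  Flow on (0->2): 7/9
  Flow on (0->3): 2/5
  Flow on (1->4): 1/1
  Flow on (2->4): 7/7
  Flow on (3->4): 2/2
Maximum flow = 10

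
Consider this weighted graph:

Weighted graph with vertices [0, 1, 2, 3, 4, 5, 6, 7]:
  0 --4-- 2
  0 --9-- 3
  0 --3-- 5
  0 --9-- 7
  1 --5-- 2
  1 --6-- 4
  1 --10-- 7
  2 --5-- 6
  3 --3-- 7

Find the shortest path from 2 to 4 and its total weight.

Using Dijkstra's algorithm from vertex 2:
Shortest path: 2 -> 1 -> 4
Total weight: 5 + 6 = 11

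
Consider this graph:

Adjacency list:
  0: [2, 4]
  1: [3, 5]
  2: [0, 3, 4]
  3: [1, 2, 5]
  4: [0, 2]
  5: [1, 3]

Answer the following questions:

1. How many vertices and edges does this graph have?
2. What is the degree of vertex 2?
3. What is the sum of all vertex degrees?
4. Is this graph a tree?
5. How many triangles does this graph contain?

Count: 6 vertices, 7 edges.
Vertex 2 has neighbors [0, 3, 4], degree = 3.
Handshaking lemma: 2 * 7 = 14.
A tree on 6 vertices has 5 edges. This graph has 7 edges (2 extra). Not a tree.
Number of triangles = 2.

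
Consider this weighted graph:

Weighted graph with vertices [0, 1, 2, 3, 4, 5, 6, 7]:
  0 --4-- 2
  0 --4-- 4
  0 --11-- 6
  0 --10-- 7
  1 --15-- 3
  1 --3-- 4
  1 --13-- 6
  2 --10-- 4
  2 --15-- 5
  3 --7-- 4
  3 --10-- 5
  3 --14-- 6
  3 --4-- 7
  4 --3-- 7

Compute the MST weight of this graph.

Applying Kruskal's algorithm (sort edges by weight, add if no cycle):
  Add (1,4) w=3
  Add (4,7) w=3
  Add (0,2) w=4
  Add (0,4) w=4
  Add (3,7) w=4
  Skip (3,4) w=7 (creates cycle)
  Skip (0,7) w=10 (creates cycle)
  Skip (2,4) w=10 (creates cycle)
  Add (3,5) w=10
  Add (0,6) w=11
  Skip (1,6) w=13 (creates cycle)
  Skip (3,6) w=14 (creates cycle)
  Skip (1,3) w=15 (creates cycle)
  Skip (2,5) w=15 (creates cycle)
MST weight = 39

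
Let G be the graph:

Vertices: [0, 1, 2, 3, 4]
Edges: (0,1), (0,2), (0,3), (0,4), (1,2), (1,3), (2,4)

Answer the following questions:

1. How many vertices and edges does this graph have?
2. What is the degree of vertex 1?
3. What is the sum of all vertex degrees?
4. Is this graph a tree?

Count: 5 vertices, 7 edges.
Vertex 1 has neighbors [0, 2, 3], degree = 3.
Handshaking lemma: 2 * 7 = 14.
A tree on 5 vertices has 4 edges. This graph has 7 edges (3 extra). Not a tree.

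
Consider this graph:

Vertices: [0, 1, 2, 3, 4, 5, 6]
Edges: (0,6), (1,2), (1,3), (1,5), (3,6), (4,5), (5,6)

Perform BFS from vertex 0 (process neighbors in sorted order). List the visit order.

BFS from vertex 0 (neighbors processed in ascending order):
Visit order: 0, 6, 3, 5, 1, 4, 2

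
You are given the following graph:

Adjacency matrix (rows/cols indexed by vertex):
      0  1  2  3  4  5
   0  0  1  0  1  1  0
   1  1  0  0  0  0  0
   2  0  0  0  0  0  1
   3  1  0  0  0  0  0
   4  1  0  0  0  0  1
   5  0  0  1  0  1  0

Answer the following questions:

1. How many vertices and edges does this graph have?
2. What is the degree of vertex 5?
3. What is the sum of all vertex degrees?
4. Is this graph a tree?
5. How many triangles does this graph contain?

Count: 6 vertices, 5 edges.
Vertex 5 has neighbors [2, 4], degree = 2.
Handshaking lemma: 2 * 5 = 10.
A graph is a tree iff it is connected and has exactly n-1 edges. This graph is connected (all 6 vertices in one component) and has 6-1 = 5 edges. It is a tree.
Number of triangles = 0.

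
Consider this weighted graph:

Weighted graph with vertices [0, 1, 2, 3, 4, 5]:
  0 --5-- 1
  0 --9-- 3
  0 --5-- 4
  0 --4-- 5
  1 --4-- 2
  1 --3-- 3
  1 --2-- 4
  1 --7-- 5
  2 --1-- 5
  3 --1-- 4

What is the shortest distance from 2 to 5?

Using Dijkstra's algorithm from vertex 2:
Shortest path: 2 -> 5
Total weight: 1 = 1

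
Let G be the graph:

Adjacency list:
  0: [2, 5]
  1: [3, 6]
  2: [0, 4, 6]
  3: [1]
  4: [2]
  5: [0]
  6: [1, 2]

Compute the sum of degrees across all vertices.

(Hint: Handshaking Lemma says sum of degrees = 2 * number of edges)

Count edges: 6 edges.
By Handshaking Lemma: sum of degrees = 2 * 6 = 12.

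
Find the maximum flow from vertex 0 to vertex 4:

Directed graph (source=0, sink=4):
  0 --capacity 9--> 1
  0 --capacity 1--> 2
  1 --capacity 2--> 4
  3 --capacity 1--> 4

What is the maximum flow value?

Computing max flow:
  Flow on (0->1): 2/9
  Flow on (1->4): 2/2
Maximum flow = 2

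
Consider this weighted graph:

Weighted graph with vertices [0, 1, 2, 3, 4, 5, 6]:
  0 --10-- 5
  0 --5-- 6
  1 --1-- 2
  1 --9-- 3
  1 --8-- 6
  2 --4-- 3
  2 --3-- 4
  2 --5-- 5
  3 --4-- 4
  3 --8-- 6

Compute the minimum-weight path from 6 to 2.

Using Dijkstra's algorithm from vertex 6:
Shortest path: 6 -> 1 -> 2
Total weight: 8 + 1 = 9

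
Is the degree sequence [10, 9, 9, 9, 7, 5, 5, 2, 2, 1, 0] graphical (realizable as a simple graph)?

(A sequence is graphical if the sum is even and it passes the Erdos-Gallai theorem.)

Sum of degrees = 59. Sum is odd, so the sequence is NOT graphical.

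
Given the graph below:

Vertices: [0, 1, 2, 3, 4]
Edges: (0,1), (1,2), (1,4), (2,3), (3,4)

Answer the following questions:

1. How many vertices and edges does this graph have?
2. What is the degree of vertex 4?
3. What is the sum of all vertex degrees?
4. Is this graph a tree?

Count: 5 vertices, 5 edges.
Vertex 4 has neighbors [1, 3], degree = 2.
Handshaking lemma: 2 * 5 = 10.
A tree on 5 vertices has 4 edges. This graph has 5 edges (1 extra). Not a tree.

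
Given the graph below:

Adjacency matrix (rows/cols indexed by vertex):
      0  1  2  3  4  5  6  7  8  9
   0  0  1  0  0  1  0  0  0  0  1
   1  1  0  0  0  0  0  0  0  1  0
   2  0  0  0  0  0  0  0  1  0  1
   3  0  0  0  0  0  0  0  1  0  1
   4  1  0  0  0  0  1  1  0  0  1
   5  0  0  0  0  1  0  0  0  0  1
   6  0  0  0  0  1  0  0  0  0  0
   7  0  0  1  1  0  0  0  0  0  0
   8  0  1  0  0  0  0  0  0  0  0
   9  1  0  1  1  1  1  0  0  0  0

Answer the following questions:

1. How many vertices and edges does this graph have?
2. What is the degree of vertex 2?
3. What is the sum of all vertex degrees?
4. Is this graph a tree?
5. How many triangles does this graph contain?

Count: 10 vertices, 12 edges.
Vertex 2 has neighbors [7, 9], degree = 2.
Handshaking lemma: 2 * 12 = 24.
A tree on 10 vertices has 9 edges. This graph has 12 edges (3 extra). Not a tree.
Number of triangles = 2.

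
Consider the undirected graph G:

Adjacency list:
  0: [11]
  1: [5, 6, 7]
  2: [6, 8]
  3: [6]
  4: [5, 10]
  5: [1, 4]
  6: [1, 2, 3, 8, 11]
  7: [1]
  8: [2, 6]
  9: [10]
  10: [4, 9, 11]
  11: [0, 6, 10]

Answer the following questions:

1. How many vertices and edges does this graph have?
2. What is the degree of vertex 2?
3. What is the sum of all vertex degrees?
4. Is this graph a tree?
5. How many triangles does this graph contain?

Count: 12 vertices, 13 edges.
Vertex 2 has neighbors [6, 8], degree = 2.
Handshaking lemma: 2 * 13 = 26.
A tree on 12 vertices has 11 edges. This graph has 13 edges (2 extra). Not a tree.
Number of triangles = 1.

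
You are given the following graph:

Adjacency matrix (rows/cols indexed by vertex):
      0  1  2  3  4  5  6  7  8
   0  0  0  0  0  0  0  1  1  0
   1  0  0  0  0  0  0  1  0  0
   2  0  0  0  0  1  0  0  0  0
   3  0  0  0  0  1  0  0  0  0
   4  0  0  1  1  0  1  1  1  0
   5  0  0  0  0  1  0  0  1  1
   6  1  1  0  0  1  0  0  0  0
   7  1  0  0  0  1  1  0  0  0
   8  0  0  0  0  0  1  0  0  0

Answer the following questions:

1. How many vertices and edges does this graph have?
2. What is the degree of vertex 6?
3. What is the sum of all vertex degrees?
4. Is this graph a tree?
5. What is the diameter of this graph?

Count: 9 vertices, 10 edges.
Vertex 6 has neighbors [0, 1, 4], degree = 3.
Handshaking lemma: 2 * 10 = 20.
A tree on 9 vertices has 8 edges. This graph has 10 edges (2 extra). Not a tree.
Diameter (longest shortest path) = 4.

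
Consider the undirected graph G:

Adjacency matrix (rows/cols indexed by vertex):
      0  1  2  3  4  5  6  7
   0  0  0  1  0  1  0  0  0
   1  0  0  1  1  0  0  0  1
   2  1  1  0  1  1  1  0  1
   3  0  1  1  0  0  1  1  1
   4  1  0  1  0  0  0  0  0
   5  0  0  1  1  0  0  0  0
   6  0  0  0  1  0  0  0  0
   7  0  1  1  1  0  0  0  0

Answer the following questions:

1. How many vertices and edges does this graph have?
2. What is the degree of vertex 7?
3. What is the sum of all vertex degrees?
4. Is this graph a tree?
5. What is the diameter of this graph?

Count: 8 vertices, 12 edges.
Vertex 7 has neighbors [1, 2, 3], degree = 3.
Handshaking lemma: 2 * 12 = 24.
A tree on 8 vertices has 7 edges. This graph has 12 edges (5 extra). Not a tree.
Diameter (longest shortest path) = 3.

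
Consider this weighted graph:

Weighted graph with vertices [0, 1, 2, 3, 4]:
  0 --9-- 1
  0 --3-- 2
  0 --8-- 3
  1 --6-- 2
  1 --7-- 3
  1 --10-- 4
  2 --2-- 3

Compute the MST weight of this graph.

Applying Kruskal's algorithm (sort edges by weight, add if no cycle):
  Add (2,3) w=2
  Add (0,2) w=3
  Add (1,2) w=6
  Skip (1,3) w=7 (creates cycle)
  Skip (0,3) w=8 (creates cycle)
  Skip (0,1) w=9 (creates cycle)
  Add (1,4) w=10
MST weight = 21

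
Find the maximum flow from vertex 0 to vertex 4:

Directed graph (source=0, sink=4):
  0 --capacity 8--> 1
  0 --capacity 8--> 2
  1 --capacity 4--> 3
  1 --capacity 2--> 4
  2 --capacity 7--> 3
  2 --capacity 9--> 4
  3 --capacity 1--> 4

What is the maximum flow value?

Computing max flow:
  Flow on (0->1): 3/8
  Flow on (0->2): 8/8
  Flow on (1->3): 1/4
  Flow on (1->4): 2/2
  Flow on (2->4): 8/9
  Flow on (3->4): 1/1
Maximum flow = 11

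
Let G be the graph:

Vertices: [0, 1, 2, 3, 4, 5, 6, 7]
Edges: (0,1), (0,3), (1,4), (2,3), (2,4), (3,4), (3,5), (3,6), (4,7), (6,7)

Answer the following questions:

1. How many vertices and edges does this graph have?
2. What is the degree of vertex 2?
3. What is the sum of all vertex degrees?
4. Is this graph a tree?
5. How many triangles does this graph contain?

Count: 8 vertices, 10 edges.
Vertex 2 has neighbors [3, 4], degree = 2.
Handshaking lemma: 2 * 10 = 20.
A tree on 8 vertices has 7 edges. This graph has 10 edges (3 extra). Not a tree.
Number of triangles = 1.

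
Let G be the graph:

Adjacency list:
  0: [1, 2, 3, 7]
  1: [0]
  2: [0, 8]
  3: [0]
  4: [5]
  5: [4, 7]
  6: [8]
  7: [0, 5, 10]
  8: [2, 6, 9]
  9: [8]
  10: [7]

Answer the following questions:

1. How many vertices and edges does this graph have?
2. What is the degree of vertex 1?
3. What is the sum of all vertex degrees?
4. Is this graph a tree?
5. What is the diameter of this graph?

Count: 11 vertices, 10 edges.
Vertex 1 has neighbors [0], degree = 1.
Handshaking lemma: 2 * 10 = 20.
A graph is a tree iff it is connected and has exactly n-1 edges. This graph is connected (all 11 vertices in one component) and has 11-1 = 10 edges. It is a tree.
Diameter (longest shortest path) = 6.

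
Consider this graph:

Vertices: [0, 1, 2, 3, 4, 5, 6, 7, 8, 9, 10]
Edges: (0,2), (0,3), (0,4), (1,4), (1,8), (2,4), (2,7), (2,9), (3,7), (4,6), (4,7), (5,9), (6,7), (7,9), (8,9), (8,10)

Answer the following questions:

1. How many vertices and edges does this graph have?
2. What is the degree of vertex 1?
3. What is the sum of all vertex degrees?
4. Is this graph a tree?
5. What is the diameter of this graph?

Count: 11 vertices, 16 edges.
Vertex 1 has neighbors [4, 8], degree = 2.
Handshaking lemma: 2 * 16 = 32.
A tree on 11 vertices has 10 edges. This graph has 16 edges (6 extra). Not a tree.
Diameter (longest shortest path) = 4.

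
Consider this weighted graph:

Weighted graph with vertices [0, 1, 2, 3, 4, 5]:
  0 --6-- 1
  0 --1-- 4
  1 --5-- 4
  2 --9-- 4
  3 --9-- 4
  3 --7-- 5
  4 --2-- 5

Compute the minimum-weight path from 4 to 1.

Using Dijkstra's algorithm from vertex 4:
Shortest path: 4 -> 1
Total weight: 5 = 5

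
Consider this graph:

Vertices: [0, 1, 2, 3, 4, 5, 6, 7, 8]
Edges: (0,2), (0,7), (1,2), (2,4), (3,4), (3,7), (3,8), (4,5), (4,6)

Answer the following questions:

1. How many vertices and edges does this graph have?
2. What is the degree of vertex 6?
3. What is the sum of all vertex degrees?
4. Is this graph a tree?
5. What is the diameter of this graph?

Count: 9 vertices, 9 edges.
Vertex 6 has neighbors [4], degree = 1.
Handshaking lemma: 2 * 9 = 18.
A tree on 9 vertices has 8 edges. This graph has 9 edges (1 extra). Not a tree.
Diameter (longest shortest path) = 4.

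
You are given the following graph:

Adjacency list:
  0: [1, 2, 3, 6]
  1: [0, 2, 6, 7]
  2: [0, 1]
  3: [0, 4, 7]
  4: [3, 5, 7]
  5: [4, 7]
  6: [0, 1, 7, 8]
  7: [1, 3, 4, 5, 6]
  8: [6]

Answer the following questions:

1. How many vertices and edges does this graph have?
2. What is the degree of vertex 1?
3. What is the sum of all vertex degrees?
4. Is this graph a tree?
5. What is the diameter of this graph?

Count: 9 vertices, 14 edges.
Vertex 1 has neighbors [0, 2, 6, 7], degree = 4.
Handshaking lemma: 2 * 14 = 28.
A tree on 9 vertices has 8 edges. This graph has 14 edges (6 extra). Not a tree.
Diameter (longest shortest path) = 3.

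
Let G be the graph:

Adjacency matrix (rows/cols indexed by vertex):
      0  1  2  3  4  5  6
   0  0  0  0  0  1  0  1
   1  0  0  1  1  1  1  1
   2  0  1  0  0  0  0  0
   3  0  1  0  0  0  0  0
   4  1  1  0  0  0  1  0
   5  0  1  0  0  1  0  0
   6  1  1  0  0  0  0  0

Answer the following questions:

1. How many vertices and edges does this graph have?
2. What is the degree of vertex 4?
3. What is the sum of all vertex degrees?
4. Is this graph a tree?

Count: 7 vertices, 8 edges.
Vertex 4 has neighbors [0, 1, 5], degree = 3.
Handshaking lemma: 2 * 8 = 16.
A tree on 7 vertices has 6 edges. This graph has 8 edges (2 extra). Not a tree.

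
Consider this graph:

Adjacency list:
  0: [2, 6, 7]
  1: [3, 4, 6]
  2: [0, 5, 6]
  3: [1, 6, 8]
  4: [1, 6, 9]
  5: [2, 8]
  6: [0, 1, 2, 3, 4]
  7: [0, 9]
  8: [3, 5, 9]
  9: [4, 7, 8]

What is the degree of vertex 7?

Vertex 7 has neighbors [0, 9], so deg(7) = 2.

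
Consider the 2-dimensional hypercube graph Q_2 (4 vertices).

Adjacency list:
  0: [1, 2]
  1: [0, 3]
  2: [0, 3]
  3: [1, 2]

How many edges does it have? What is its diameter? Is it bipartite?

The 2-dimensional hypercube Q_2 has 4 vertices and each vertex has degree 2.
Total edges = 4 * 2 / 2 = 4.
Diameter = 2 (max Hamming distance between binary labels).
Hypercubes are bipartite (partition by parity of binary representation).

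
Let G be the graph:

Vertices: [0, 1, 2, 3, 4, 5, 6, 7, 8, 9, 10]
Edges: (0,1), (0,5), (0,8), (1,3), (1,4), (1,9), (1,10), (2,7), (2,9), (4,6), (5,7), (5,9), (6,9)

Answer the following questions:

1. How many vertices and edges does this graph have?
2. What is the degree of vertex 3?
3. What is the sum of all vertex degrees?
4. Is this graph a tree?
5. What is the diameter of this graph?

Count: 11 vertices, 13 edges.
Vertex 3 has neighbors [1], degree = 1.
Handshaking lemma: 2 * 13 = 26.
A tree on 11 vertices has 10 edges. This graph has 13 edges (3 extra). Not a tree.
Diameter (longest shortest path) = 4.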